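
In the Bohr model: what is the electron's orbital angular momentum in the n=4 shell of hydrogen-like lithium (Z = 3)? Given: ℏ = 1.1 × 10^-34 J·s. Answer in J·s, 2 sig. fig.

L_n = nℏ = 4 × 1.1 × 10^-34 = 4.4 × 10^-34 J·s

4.4 × 10^-34 J·s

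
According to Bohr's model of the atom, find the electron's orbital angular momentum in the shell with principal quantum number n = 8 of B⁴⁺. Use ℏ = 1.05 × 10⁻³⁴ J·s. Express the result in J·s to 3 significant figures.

L_n = nℏ = 8 × 1.05 × 10⁻³⁴ = 8.40 × 10⁻³⁴ J·s

8.40 × 10⁻³⁴ J·s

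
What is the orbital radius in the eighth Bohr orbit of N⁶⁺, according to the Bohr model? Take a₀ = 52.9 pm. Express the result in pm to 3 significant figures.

484 pm

r_n = n²a₀/Z = 8² × 52.9 / 7
    = 64 × 52.9 / 7 = 484 pm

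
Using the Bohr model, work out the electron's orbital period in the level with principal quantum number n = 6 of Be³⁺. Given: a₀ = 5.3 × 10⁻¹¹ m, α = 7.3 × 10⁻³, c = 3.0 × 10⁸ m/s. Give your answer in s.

r = n²a₀/Z = 6²·5.3 × 10⁻¹¹/4 = 4.8 × 10⁻¹⁰ m
v = Zαc/n = 4·0.0073·3.0 × 10⁸/6 = 1.5 × 10⁶ m/s
T = 2πr/v = 2.1 × 10⁻¹⁵ s

2.1 × 10⁻¹⁵ s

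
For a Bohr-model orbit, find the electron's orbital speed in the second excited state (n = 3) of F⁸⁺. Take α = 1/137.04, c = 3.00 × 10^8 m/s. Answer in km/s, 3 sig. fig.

6570 km/s

v_n = Zαc/n = 9 × 0.00730 × 3.00 × 10^8 / 3
    = 6570 km/s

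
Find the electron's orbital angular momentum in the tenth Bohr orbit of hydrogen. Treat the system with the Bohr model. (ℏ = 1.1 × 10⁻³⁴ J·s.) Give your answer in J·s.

L_n = nℏ = 10 × 1.1 × 10⁻³⁴ = 1.1 × 10⁻³³ J·s

1.1 × 10⁻³³ J·s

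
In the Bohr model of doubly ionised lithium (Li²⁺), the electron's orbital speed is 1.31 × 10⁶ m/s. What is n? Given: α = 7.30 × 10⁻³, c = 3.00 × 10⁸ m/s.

v_n = Zαc/n ⇒ n = Zαc/v = 3 × 0.00730 × 3.00 × 10⁸ / 1.31 × 10⁶ ≈ 5.02
n = 5

5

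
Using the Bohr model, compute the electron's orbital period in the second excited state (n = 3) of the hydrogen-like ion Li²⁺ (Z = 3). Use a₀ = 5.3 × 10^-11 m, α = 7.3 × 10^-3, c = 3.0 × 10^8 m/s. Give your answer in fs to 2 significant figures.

r = n²a₀/Z = 3²·5.3 × 10^-11/3 = 1.6 × 10^-10 m
v = Zαc/n = 3·0.0073·3.0 × 10^8/3 = 2.2 × 10^6 m/s
T = 2πr/v = 4.6 × 10^-16 s = 0.46 fs

0.46 fs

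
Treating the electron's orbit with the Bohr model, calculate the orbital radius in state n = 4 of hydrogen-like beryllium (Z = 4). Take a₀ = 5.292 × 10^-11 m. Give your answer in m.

2.117 × 10^-10 m

r_n = n²a₀/Z = 4² × 5.292 × 10^-11 / 4
    = 16 × 5.292 × 10^-11 / 4 = 2.117 × 10^-10 m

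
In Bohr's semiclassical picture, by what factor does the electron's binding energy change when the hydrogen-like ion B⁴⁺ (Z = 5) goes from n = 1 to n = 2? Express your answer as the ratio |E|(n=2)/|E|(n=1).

|E| ∝ Z^2 · n^-2; with Z fixed, |E| ∝ n^-2.
|E|(n=2)/|E|(n=1) = (2/1)^-2 = 1/4

1/4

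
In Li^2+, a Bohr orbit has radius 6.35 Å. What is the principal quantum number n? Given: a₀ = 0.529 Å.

r_n = n²a₀/Z ⇒ n² = rZ/a₀ = 6.35 × 3 / 0.529 ≈ 36.01
n = 6

6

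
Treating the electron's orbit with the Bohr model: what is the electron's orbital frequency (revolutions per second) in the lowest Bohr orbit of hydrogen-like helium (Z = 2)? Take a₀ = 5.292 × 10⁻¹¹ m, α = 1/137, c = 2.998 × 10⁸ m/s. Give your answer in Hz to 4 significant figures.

r = n²a₀/Z = 2.646 × 10⁻¹¹ m, v = Zαc/n = 4.377 × 10⁶ m/s
f = v/(2πr) = 2.633 × 10¹⁶ Hz

2.633 × 10¹⁶ Hz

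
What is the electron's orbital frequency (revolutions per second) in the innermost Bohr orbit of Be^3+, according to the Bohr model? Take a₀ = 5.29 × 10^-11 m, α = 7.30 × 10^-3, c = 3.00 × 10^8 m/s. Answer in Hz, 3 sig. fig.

1.05 × 10^17 Hz

r = n²a₀/Z = 1.32 × 10^-11 m, v = Zαc/n = 8.76 × 10^6 m/s
f = v/(2πr) = 1.05 × 10^17 Hz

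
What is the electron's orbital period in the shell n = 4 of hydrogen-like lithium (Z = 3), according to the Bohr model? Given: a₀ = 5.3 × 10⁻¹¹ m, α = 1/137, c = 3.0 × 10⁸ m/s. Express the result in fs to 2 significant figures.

1.1 fs

r = n²a₀/Z = 4²·5.3 × 10⁻¹¹/3 = 2.8 × 10⁻¹⁰ m
v = Zαc/n = 3·0.0073·3.0 × 10⁸/4 = 1.6 × 10⁶ m/s
T = 2πr/v = 1.1 × 10⁻¹⁵ s = 1.1 fs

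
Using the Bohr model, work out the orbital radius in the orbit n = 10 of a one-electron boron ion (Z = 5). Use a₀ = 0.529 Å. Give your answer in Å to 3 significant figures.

r_n = n²a₀/Z = 10² × 0.529 / 5
    = 100 × 0.529 / 5 = 10.6 Å

10.6 Å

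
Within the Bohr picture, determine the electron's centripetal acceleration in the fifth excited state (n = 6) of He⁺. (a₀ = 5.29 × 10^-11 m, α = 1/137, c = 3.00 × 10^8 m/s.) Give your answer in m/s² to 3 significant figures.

5.60 × 10^20 m/s²

r = n²a₀/Z = 9.52 × 10^-10 m, v = Zαc/n = 7.30 × 10^5 m/s
a = v²/r = (7.30 × 10^5)² / 9.52 × 10^-10 = 5.60 × 10^20 m/s²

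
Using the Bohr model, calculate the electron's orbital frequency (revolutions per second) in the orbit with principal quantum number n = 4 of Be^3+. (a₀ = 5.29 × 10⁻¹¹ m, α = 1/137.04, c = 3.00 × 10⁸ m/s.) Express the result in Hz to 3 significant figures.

1.65 × 10¹⁵ Hz

r = n²a₀/Z = 2.12 × 10⁻¹⁰ m, v = Zαc/n = 2.19 × 10⁶ m/s
f = v/(2πr) = 1.65 × 10¹⁵ Hz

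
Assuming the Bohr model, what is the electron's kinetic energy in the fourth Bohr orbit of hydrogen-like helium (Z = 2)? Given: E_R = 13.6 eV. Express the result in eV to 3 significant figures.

3.40 eV

For a Coulomb orbit the virial theorem gives K = −E_n.
E_n = −E_R·Z²/n², so K = E_R·Z²/n² = 13.6 × 2²/4² = 3.40 eV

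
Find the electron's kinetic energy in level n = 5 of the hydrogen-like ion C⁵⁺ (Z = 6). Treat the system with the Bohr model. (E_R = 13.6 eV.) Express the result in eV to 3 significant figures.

For a Coulomb orbit the virial theorem gives K = −E_n.
E_n = −E_R·Z²/n², so K = E_R·Z²/n² = 13.6 × 6²/5² = 19.6 eV

19.6 eV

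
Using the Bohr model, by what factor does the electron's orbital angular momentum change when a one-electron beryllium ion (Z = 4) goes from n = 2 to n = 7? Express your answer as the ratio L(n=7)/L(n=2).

L = nℏ depends only on n, so L ∝ n.
L(n=7)/L(n=2) = (7/2)^1 = 7/2

7/2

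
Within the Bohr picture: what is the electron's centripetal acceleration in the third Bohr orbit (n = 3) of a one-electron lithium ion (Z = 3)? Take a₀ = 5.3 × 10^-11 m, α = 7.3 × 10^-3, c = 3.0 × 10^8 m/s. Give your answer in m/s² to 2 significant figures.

3.0 × 10^22 m/s²

r = n²a₀/Z = 1.6 × 10^-10 m, v = Zαc/n = 2.2 × 10^6 m/s
a = v²/r = (2.2 × 10^6)² / 1.6 × 10^-10 = 3.0 × 10^22 m/s²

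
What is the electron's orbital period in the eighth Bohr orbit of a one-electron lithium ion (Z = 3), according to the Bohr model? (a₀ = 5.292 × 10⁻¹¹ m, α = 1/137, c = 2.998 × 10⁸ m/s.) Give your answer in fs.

r = n²a₀/Z = 8²·5.292 × 10⁻¹¹/3 = 1.129 × 10⁻⁹ m
v = Zαc/n = 3·0.007299·2.998 × 10⁸/8 = 8.206 × 10⁵ m/s
T = 2πr/v = 8.644 × 10⁻¹⁵ s = 8.644 fs

8.644 fs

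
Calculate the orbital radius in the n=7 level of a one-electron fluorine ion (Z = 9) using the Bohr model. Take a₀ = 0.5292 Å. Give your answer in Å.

r_n = n²a₀/Z = 7² × 0.5292 / 9
    = 49 × 0.5292 / 9 = 2.881 Å

2.881 Å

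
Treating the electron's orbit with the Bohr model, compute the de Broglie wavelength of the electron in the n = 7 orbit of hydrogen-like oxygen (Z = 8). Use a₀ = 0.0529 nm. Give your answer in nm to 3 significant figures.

0.291 nm

The Bohr quantisation condition is nλ = 2πr_n.
r_n = n²a₀/Z = 0.324 nm
λ = 2πr_n/n = 2π·0.324/7 = 0.291 nm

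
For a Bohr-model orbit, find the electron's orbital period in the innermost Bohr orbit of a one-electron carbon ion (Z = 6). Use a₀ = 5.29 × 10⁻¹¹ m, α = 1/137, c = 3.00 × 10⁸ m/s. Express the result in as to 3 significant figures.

4.22 as

r = n²a₀/Z = 1²·5.29 × 10⁻¹¹/6 = 8.82 × 10⁻¹² m
v = Zαc/n = 6·0.00730·3.00 × 10⁸/1 = 1.31 × 10⁷ m/s
T = 2πr/v = 4.22 × 10⁻¹⁸ s = 4.22 as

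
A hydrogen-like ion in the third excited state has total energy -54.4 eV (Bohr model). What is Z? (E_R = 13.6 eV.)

E_n = −E_R Z²/n² ⇒ Z² = −E_n n²/E_R = 54.4 × 4² / 13.6 ≈ 64.00
Z = 8

8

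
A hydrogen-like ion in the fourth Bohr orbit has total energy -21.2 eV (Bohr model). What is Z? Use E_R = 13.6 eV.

5

E_n = −E_R Z²/n² ⇒ Z² = −E_n n²/E_R = 21.2 × 4² / 13.6 ≈ 24.94
Z = 5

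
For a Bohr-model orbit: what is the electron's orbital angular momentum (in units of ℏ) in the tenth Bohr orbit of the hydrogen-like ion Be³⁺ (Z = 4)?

L_n = nℏ, so L/ℏ = n = 10.

10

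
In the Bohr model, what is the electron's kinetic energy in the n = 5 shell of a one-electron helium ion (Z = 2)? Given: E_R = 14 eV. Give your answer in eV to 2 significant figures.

2.2 eV

For a Coulomb orbit the virial theorem gives K = −E_n.
E_n = −E_R·Z²/n², so K = E_R·Z²/n² = 14 × 2²/5² = 2.2 eV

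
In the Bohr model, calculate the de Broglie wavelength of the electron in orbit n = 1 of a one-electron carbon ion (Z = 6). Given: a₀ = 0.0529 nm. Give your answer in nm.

0.0554 nm

The Bohr quantisation condition is nλ = 2πr_n.
r_n = n²a₀/Z = 0.00882 nm
λ = 2πr_n/n = 2π·0.00882/1 = 0.0554 nm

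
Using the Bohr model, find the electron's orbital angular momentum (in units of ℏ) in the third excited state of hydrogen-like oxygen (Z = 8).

4

L_n = nℏ, so L/ℏ = n = 4.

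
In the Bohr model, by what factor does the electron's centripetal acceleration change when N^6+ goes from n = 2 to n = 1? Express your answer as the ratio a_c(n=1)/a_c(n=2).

a_c ∝ Z^3 · n^-4; with Z fixed, a_c ∝ n^-4.
a_c(n=1)/a_c(n=2) = (1/2)^-4 = 16

16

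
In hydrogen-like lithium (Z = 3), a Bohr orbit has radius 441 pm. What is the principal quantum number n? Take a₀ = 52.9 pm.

r_n = n²a₀/Z ⇒ n² = rZ/a₀ = 441 × 3 / 52.9 ≈ 25.01
n = 5

5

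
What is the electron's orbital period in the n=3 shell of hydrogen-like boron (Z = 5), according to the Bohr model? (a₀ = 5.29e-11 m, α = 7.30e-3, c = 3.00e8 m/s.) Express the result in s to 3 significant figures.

1.64e-16 s

r = n²a₀/Z = 3²·5.29e-11/5 = 9.52e-11 m
v = Zαc/n = 5·0.00730·3.00e8/3 = 3.65e6 m/s
T = 2πr/v = 1.64e-16 s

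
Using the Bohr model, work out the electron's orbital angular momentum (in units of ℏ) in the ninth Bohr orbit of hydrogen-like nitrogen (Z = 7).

L_n = nℏ, so L/ℏ = n = 9.

9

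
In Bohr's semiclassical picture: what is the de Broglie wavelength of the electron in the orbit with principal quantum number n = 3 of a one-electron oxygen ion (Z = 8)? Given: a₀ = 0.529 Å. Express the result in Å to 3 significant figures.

1.25 Å

The Bohr quantisation condition is nλ = 2πr_n.
r_n = n²a₀/Z = 0.595 Å
λ = 2πr_n/n = 2π·0.595/3 = 1.25 Å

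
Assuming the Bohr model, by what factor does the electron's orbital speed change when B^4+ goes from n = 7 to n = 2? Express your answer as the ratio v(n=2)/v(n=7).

v ∝ Z^1 · n^-1; with Z fixed, v ∝ n^-1.
v(n=2)/v(n=7) = (2/7)^-1 = 7/2

7/2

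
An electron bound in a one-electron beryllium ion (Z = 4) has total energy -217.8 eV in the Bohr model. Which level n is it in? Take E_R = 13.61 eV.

1

E_n = −E_R Z²/n² ⇒ n² = E_R Z²/(−E_n) = 13.61 × 4² / 217.8 ≈ 1.00
n = 1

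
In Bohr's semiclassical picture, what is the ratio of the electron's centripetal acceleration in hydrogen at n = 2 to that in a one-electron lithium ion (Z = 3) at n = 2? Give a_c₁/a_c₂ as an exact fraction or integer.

a_c ∝ Z^3 · n^-4
a_c₁/a_c₂ = (1/3)^3 · (2/2)^-4 = 1/27

1/27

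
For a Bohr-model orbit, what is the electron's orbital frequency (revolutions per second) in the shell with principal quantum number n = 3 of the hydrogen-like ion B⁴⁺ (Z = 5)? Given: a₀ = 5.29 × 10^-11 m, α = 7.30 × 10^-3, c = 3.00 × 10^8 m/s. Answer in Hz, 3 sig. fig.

r = n²a₀/Z = 9.52 × 10^-11 m, v = Zαc/n = 3.65 × 10^6 m/s
f = v/(2πr) = 6.10 × 10^15 Hz

6.10 × 10^15 Hz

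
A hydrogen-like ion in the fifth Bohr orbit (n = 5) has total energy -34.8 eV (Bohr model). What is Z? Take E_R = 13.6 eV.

E_n = −E_R Z²/n² ⇒ Z² = −E_n n²/E_R = 34.8 × 5² / 13.6 ≈ 63.97
Z = 8

8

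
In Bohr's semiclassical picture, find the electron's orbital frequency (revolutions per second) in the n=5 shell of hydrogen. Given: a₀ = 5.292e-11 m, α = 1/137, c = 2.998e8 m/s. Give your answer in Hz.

r = n²a₀/Z = 1.323e-9 m, v = Zαc/n = 4.377e5 m/s
f = v/(2πr) = 5.265e13 Hz

5.265e13 Hz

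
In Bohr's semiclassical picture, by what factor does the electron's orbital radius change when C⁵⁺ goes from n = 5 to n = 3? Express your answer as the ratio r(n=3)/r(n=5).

9/25

r ∝ Z^-1 · n^2; with Z fixed, r ∝ n^2.
r(n=3)/r(n=5) = (3/5)^2 = 9/25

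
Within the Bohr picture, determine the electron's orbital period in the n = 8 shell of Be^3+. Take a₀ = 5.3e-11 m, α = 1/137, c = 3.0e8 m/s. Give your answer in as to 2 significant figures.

4900 as

r = n²a₀/Z = 8²·5.3e-11/4 = 8.5e-10 m
v = Zαc/n = 4·0.0073·3.0e8/8 = 1.1e6 m/s
T = 2πr/v = 4.9e-15 s = 4900 as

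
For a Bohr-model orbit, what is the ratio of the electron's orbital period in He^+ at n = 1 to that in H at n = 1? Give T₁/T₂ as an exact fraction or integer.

1/4

T ∝ Z^-2 · n^3
T₁/T₂ = (2/1)^-2 · (1/1)^3 = 1/4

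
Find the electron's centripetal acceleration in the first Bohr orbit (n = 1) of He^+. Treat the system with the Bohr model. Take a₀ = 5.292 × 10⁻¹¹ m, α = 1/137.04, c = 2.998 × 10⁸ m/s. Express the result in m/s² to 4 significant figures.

7.235 × 10²³ m/s²

r = n²a₀/Z = 2.646 × 10⁻¹¹ m, v = Zαc/n = 4.375 × 10⁶ m/s
a = v²/r = (4.375 × 10⁶)² / 2.646 × 10⁻¹¹ = 7.235 × 10²³ m/s²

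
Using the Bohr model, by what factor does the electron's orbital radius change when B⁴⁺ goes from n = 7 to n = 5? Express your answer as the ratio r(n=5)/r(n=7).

25/49

r ∝ Z^-1 · n^2; with Z fixed, r ∝ n^2.
r(n=5)/r(n=7) = (5/7)^2 = 25/49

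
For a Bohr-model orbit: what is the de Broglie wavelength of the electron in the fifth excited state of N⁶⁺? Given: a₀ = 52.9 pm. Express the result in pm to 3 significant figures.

285 pm

The Bohr quantisation condition is nλ = 2πr_n.
r_n = n²a₀/Z = 272 pm
λ = 2πr_n/n = 2π·272/6 = 285 pm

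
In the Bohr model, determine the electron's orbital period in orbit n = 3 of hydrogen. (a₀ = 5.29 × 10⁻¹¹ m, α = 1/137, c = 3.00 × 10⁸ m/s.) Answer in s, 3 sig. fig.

r = n²a₀/Z = 3²·5.29 × 10⁻¹¹/1 = 4.76 × 10⁻¹⁰ m
v = Zαc/n = 1·0.00730·3.00 × 10⁸/3 = 7.30 × 10⁵ m/s
T = 2πr/v = 4.10 × 10⁻¹⁵ s

4.10 × 10⁻¹⁵ s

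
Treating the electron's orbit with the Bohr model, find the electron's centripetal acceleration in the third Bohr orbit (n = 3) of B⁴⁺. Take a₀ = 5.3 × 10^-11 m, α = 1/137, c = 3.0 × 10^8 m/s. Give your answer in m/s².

r = n²a₀/Z = 9.5 × 10^-11 m, v = Zαc/n = 3.6 × 10^6 m/s
a = v²/r = (3.6 × 10^6)² / 9.5 × 10^-11 = 1.4 × 10^23 m/s²

1.4 × 10^23 m/s²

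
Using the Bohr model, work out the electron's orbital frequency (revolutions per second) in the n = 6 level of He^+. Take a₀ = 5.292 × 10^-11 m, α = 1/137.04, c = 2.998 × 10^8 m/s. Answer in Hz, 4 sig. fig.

1.218 × 10^14 Hz

r = n²a₀/Z = 9.526 × 10^-10 m, v = Zαc/n = 7.292 × 10^5 m/s
f = v/(2πr) = 1.218 × 10^14 Hz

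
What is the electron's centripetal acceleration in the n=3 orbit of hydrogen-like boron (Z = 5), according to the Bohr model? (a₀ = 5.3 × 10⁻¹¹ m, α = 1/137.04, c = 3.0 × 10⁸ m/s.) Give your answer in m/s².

1.4 × 10²³ m/s²

r = n²a₀/Z = 9.5 × 10⁻¹¹ m, v = Zαc/n = 3.6 × 10⁶ m/s
a = v²/r = (3.6 × 10⁶)² / 9.5 × 10⁻¹¹ = 1.4 × 10²³ m/s²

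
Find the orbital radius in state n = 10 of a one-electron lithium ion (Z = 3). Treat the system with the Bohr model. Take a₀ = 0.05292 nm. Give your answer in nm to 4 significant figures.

1.764 nm

r_n = n²a₀/Z = 10² × 0.05292 / 3
    = 100 × 0.05292 / 3 = 1.764 nm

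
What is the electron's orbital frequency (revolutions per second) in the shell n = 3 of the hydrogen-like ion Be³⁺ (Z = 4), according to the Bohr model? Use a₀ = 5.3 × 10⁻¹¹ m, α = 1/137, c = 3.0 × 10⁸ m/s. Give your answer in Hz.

r = n²a₀/Z = 1.2 × 10⁻¹⁰ m, v = Zαc/n = 2.9 × 10⁶ m/s
f = v/(2πr) = 3.9 × 10¹⁵ Hz

3.9 × 10¹⁵ Hz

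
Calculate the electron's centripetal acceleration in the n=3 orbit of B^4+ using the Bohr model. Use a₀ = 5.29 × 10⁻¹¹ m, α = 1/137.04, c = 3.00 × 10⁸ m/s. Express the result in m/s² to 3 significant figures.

1.40 × 10²³ m/s²

r = n²a₀/Z = 9.52 × 10⁻¹¹ m, v = Zαc/n = 3.65 × 10⁶ m/s
a = v²/r = (3.65 × 10⁶)² / 9.52 × 10⁻¹¹ = 1.40 × 10²³ m/s²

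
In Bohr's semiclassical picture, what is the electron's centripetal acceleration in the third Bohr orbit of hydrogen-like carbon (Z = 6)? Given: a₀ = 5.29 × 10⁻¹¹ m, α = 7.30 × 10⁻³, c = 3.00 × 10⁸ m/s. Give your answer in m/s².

r = n²a₀/Z = 7.94 × 10⁻¹¹ m, v = Zαc/n = 4.38 × 10⁶ m/s
a = v²/r = (4.38 × 10⁶)² / 7.94 × 10⁻¹¹ = 2.42 × 10²³ m/s²

2.42 × 10²³ m/s²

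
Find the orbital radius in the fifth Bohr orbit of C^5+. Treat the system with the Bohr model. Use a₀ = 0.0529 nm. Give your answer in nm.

0.220 nm

r_n = n²a₀/Z = 5² × 0.0529 / 6
    = 25 × 0.0529 / 6 = 0.220 nm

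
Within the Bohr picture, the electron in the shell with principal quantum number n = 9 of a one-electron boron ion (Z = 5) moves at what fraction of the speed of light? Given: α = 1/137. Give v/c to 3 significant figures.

v_n = Zαc/n, so v/c = Zα/n = 5 × 0.00730 / 9 = 0.00406

0.00406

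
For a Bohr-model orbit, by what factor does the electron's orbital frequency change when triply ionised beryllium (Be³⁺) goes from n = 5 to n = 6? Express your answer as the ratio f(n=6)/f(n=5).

f ∝ Z^2 · n^-3; with Z fixed, f ∝ n^-3.
f(n=6)/f(n=5) = (6/5)^-3 = 125/216

125/216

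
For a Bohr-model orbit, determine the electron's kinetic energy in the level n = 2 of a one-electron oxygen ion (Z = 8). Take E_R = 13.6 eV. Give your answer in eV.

218 eV

For a Coulomb orbit the virial theorem gives K = −E_n.
E_n = −E_R·Z²/n², so K = E_R·Z²/n² = 13.6 × 8²/2² = 218 eV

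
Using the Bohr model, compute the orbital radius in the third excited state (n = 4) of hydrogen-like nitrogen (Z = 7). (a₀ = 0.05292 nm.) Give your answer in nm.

r_n = n²a₀/Z = 4² × 0.05292 / 7
    = 16 × 0.05292 / 7 = 0.1210 nm

0.1210 nm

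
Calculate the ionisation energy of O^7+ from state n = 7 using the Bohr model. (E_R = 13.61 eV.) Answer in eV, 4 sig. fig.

17.78 eV

E_n = −E_R·Z²/n² = −13.61 × 8²/7² eV = -17.78 eV
Ionisation energy = −E_n = 17.78 eV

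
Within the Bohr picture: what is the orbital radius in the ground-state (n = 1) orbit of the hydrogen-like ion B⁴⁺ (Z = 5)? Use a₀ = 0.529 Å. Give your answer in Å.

0.106 Å

r_n = n²a₀/Z = 1² × 0.529 / 5
    = 1 × 0.529 / 5 = 0.106 Å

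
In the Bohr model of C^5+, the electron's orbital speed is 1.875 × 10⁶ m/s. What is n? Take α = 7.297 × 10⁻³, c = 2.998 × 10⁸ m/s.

7

v_n = Zαc/n ⇒ n = Zαc/v = 6 × 0.007297 × 2.998 × 10⁸ / 1.875 × 10⁶ ≈ 7.00
n = 7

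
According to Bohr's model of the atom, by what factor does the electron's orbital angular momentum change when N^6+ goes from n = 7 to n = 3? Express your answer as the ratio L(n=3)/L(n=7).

3/7

L = nℏ depends only on n, so L ∝ n.
L(n=3)/L(n=7) = (3/7)^1 = 3/7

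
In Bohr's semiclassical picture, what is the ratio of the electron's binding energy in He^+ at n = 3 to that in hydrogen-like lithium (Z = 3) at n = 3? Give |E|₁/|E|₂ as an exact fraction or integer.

|E| ∝ Z^2 · n^-2
|E|₁/|E|₂ = (2/3)^2 · (3/3)^-2 = 4/9

4/9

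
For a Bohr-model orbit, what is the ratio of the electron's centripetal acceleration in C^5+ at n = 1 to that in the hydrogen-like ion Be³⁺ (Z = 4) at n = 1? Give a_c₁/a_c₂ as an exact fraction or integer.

a_c ∝ Z^3 · n^-4
a_c₁/a_c₂ = (6/4)^3 · (1/1)^-4 = 27/8

27/8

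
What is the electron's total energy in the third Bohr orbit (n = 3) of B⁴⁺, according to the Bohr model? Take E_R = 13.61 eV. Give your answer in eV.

E_n = −E_R·Z²/n² = −13.61 × 5²/3² = -37.81 eV

-37.81 eV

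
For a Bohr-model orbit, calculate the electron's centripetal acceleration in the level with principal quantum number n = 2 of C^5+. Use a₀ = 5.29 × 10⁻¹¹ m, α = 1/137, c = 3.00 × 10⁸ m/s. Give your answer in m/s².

1.22 × 10²⁴ m/s²

r = n²a₀/Z = 3.53 × 10⁻¹¹ m, v = Zαc/n = 6.57 × 10⁶ m/s
a = v²/r = (6.57 × 10⁶)² / 3.53 × 10⁻¹¹ = 1.22 × 10²⁴ m/s²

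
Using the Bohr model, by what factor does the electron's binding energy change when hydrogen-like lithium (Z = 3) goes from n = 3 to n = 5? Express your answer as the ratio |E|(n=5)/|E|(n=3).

|E| ∝ Z^2 · n^-2; with Z fixed, |E| ∝ n^-2.
|E|(n=5)/|E|(n=3) = (5/3)^-2 = 9/25

9/25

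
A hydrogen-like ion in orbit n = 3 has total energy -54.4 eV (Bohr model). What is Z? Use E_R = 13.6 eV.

E_n = −E_R Z²/n² ⇒ Z² = −E_n n²/E_R = 54.4 × 3² / 13.6 ≈ 36.00
Z = 6

6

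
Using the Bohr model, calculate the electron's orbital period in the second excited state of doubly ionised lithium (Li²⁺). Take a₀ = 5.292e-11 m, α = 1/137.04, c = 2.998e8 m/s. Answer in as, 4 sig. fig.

r = n²a₀/Z = 3²·5.292e-11/3 = 1.588e-10 m
v = Zαc/n = 3·0.007297·2.998e8/3 = 2.188e6 m/s
T = 2πr/v = 4.560e-16 s = 456.0 as

456.0 as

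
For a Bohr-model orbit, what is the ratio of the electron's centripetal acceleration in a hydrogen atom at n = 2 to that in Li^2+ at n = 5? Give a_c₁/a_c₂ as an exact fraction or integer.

625/432

a_c ∝ Z^3 · n^-4
a_c₁/a_c₂ = (1/3)^3 · (2/5)^-4 = 625/432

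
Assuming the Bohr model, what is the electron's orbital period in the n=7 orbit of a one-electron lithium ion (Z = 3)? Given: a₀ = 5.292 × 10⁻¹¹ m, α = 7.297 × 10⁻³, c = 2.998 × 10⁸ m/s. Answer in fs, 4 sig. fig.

r = n²a₀/Z = 7²·5.292 × 10⁻¹¹/3 = 8.644 × 10⁻¹⁰ m
v = Zαc/n = 3·0.007297·2.998 × 10⁸/7 = 9.376 × 10⁵ m/s
T = 2πr/v = 5.793 × 10⁻¹⁵ s = 5.793 fs

5.793 fs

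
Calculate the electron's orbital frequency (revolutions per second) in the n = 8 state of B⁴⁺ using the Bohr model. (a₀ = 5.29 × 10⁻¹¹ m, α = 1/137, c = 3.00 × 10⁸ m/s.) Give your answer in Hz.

3.22 × 10¹⁴ Hz

r = n²a₀/Z = 6.77 × 10⁻¹⁰ m, v = Zαc/n = 1.37 × 10⁶ m/s
f = v/(2πr) = 3.22 × 10¹⁴ Hz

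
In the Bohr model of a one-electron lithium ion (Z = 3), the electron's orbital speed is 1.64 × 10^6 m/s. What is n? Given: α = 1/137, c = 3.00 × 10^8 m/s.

v_n = Zαc/n ⇒ n = Zαc/v = 3 × 0.00730 × 3.00 × 10^8 / 1.64 × 10^6 ≈ 4.01
n = 4

4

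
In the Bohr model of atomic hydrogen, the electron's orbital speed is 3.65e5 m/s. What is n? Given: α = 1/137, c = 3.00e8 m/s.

v_n = Zαc/n ⇒ n = Zαc/v = 1 × 0.00730 × 3.00e8 / 3.65e5 ≈ 6.00
n = 6

6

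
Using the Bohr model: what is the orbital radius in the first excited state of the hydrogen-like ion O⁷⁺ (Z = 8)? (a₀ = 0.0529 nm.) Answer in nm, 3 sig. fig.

0.0265 nm

r_n = n²a₀/Z = 2² × 0.0529 / 8
    = 4 × 0.0529 / 8 = 0.0265 nm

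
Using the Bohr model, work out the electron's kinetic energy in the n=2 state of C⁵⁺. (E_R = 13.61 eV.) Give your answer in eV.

For a Coulomb orbit the virial theorem gives K = −E_n.
E_n = −E_R·Z²/n², so K = E_R·Z²/n² = 13.61 × 6²/2² = 122.5 eV

122.5 eV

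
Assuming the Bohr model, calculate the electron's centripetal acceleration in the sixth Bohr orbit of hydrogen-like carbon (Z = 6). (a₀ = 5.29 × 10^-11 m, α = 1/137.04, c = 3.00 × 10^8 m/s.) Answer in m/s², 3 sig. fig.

1.51 × 10^22 m/s²

r = n²a₀/Z = 3.17 × 10^-10 m, v = Zαc/n = 2.19 × 10^6 m/s
a = v²/r = (2.19 × 10^6)² / 3.17 × 10^-10 = 1.51 × 10^22 m/s²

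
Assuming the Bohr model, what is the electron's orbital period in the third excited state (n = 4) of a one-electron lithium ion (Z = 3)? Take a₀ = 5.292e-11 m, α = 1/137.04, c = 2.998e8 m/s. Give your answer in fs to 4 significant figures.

1.081 fs

r = n²a₀/Z = 4²·5.292e-11/3 = 2.822e-10 m
v = Zαc/n = 3·0.007297·2.998e8/4 = 1.641e6 m/s
T = 2πr/v = 1.081e-15 s = 1.081 fs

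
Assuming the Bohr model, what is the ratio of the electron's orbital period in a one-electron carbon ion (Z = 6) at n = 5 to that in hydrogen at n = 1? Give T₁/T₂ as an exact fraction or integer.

125/36

T ∝ Z^-2 · n^3
T₁/T₂ = (6/1)^-2 · (5/1)^3 = 125/36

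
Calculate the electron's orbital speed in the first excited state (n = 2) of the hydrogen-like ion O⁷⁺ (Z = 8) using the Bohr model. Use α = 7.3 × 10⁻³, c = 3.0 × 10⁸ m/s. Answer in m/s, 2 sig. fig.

8.8 × 10⁶ m/s

v_n = Zαc/n = 8 × 0.0073 × 3.0 × 10⁸ / 2
    = 8.8 × 10⁶ m/s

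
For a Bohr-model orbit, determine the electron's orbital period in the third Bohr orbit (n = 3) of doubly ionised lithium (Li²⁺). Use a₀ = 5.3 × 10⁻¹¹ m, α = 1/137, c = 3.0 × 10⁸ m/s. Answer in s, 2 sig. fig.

r = n²a₀/Z = 3²·5.3 × 10⁻¹¹/3 = 1.6 × 10⁻¹⁰ m
v = Zαc/n = 3·0.0073·3.0 × 10⁸/3 = 2.2 × 10⁶ m/s
T = 2πr/v = 4.6 × 10⁻¹⁶ s

4.6 × 10⁻¹⁶ s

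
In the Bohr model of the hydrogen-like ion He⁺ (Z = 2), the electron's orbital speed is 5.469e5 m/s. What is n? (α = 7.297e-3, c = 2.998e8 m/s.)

v_n = Zαc/n ⇒ n = Zαc/v = 2 × 0.007297 × 2.998e8 / 5.469e5 ≈ 8.00
n = 8

8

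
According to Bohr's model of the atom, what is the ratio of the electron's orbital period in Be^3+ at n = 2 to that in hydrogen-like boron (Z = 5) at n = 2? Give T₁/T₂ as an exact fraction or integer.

T ∝ Z^-2 · n^3
T₁/T₂ = (4/5)^-2 · (2/2)^3 = 25/16

25/16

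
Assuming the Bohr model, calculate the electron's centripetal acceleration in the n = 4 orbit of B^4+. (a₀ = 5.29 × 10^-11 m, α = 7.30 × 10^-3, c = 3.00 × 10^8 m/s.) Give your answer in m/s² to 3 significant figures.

4.43 × 10^22 m/s²

r = n²a₀/Z = 1.69 × 10^-10 m, v = Zαc/n = 2.74 × 10^6 m/s
a = v²/r = (2.74 × 10^6)² / 1.69 × 10^-10 = 4.43 × 10^22 m/s²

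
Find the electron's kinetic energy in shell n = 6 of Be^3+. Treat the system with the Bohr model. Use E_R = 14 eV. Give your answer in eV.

6.2 eV

For a Coulomb orbit the virial theorem gives K = −E_n.
E_n = −E_R·Z²/n², so K = E_R·Z²/n² = 14 × 4²/6² = 6.2 eV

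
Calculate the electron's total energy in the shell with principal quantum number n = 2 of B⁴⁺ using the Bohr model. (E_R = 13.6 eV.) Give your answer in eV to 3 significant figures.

E_n = −E_R·Z²/n² = −13.6 × 5²/2² = -85.0 eV

-85.0 eV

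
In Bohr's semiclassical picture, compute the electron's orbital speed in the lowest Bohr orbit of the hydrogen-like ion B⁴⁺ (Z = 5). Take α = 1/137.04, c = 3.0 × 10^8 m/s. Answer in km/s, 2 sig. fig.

v_n = Zαc/n = 5 × 0.0073 × 3.0 × 10^8 / 1
    = 1.1 × 10^4 km/s

1.1 × 10^4 km/s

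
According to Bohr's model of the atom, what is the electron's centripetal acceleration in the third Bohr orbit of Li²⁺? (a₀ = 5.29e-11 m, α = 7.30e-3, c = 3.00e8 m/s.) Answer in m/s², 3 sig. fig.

3.02e22 m/s²

r = n²a₀/Z = 1.59e-10 m, v = Zαc/n = 2.19e6 m/s
a = v²/r = (2.19e6)² / 1.59e-10 = 3.02e22 m/s²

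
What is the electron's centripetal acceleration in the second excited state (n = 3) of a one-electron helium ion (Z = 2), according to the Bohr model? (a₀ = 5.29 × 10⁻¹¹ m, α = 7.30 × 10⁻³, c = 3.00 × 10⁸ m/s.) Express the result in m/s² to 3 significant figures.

8.95 × 10²¹ m/s²

r = n²a₀/Z = 2.38 × 10⁻¹⁰ m, v = Zαc/n = 1.46 × 10⁶ m/s
a = v²/r = (1.46 × 10⁶)² / 2.38 × 10⁻¹⁰ = 8.95 × 10²¹ m/s²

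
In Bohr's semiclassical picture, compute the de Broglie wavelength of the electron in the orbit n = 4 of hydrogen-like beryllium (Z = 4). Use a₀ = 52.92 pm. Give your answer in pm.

The Bohr quantisation condition is nλ = 2πr_n.
r_n = n²a₀/Z = 211.7 pm
λ = 2πr_n/n = 2π·211.7/4 = 332.5 pm

332.5 pm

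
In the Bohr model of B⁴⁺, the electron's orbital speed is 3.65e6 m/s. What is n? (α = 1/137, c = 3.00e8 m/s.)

3

v_n = Zαc/n ⇒ n = Zαc/v = 5 × 0.00730 × 3.00e8 / 3.65e6 ≈ 3.00
n = 3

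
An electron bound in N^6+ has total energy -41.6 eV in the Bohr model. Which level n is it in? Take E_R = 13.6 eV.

E_n = −E_R Z²/n² ⇒ n² = E_R Z²/(−E_n) = 13.6 × 7² / 41.6 ≈ 16.02
n = 4

4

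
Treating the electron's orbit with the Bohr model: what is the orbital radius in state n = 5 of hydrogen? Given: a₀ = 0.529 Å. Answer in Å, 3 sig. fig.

13.2 Å

r_n = n²a₀/Z = 5² × 0.529 / 1
    = 25 × 0.529 / 1 = 13.2 Å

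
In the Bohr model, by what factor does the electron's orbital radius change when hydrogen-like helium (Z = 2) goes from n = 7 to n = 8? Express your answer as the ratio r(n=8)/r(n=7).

64/49

r ∝ Z^-1 · n^2; with Z fixed, r ∝ n^2.
r(n=8)/r(n=7) = (8/7)^2 = 64/49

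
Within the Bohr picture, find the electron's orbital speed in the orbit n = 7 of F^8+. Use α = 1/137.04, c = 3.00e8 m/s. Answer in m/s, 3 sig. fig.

2.81e6 m/s

v_n = Zαc/n = 9 × 0.00730 × 3.00e8 / 7
    = 2.81e6 m/s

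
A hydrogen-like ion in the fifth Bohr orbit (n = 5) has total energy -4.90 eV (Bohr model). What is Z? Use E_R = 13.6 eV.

3

E_n = −E_R Z²/n² ⇒ Z² = −E_n n²/E_R = 4.90 × 5² / 13.6 ≈ 9.01
Z = 3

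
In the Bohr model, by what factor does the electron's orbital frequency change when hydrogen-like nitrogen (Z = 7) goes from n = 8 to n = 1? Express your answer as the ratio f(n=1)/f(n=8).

512

f ∝ Z^2 · n^-3; with Z fixed, f ∝ n^-3.
f(n=1)/f(n=8) = (1/8)^-3 = 512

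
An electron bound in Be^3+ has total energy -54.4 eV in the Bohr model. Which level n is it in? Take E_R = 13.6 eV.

E_n = −E_R Z²/n² ⇒ n² = E_R Z²/(−E_n) = 13.6 × 4² / 54.4 ≈ 4.00
n = 2

2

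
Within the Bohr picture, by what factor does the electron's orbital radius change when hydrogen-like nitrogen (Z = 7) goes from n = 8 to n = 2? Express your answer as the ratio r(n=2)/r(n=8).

r ∝ Z^-1 · n^2; with Z fixed, r ∝ n^2.
r(n=2)/r(n=8) = (2/8)^2 = 1/16

1/16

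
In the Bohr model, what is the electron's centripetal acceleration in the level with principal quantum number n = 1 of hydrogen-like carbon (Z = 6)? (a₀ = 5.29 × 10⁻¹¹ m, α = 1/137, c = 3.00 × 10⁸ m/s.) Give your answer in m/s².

r = n²a₀/Z = 8.82 × 10⁻¹² m, v = Zαc/n = 1.31 × 10⁷ m/s
a = v²/r = (1.31 × 10⁷)² / 8.82 × 10⁻¹² = 1.96 × 10²⁵ m/s²

1.96 × 10²⁵ m/s²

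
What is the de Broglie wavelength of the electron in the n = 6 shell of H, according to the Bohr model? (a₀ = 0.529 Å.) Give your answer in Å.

The Bohr quantisation condition is nλ = 2πr_n.
r_n = n²a₀/Z = 19.0 Å
λ = 2πr_n/n = 2π·19.0/6 = 19.9 Å

19.9 Å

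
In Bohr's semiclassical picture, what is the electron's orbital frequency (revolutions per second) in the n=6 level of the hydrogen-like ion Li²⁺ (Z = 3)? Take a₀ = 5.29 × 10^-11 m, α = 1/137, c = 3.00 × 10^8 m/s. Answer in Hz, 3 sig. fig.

2.75 × 10^14 Hz

r = n²a₀/Z = 6.35 × 10^-10 m, v = Zαc/n = 1.09 × 10^6 m/s
f = v/(2πr) = 2.75 × 10^14 Hz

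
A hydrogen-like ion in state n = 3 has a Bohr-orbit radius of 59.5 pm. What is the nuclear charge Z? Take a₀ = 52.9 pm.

8

r_n = n²a₀/Z ⇒ Z = n²a₀/r = 3² × 52.9 / 59.5 ≈ 8.00
Z = 8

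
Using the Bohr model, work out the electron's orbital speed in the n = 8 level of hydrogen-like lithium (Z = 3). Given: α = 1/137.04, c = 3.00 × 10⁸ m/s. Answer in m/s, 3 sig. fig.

8.21 × 10⁵ m/s

v_n = Zαc/n = 3 × 0.00730 × 3.00 × 10⁸ / 8
    = 8.21 × 10⁵ m/s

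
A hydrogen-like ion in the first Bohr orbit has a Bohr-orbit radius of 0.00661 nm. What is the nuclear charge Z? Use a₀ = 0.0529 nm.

8

r_n = n²a₀/Z ⇒ Z = n²a₀/r = 1² × 0.0529 / 0.00661 ≈ 8.00
Z = 8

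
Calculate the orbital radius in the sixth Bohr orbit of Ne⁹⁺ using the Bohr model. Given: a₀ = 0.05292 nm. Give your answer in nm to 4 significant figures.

0.1905 nm

r_n = n²a₀/Z = 6² × 0.05292 / 10
    = 36 × 0.05292 / 10 = 0.1905 nm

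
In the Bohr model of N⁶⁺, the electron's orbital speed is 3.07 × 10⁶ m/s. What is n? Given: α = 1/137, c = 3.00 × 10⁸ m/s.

v_n = Zαc/n ⇒ n = Zαc/v = 7 × 0.00730 × 3.00 × 10⁸ / 3.07 × 10⁶ ≈ 4.99
n = 5

5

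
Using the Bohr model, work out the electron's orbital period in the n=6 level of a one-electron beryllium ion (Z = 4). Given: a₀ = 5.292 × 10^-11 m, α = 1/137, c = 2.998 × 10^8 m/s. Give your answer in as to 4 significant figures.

r = n²a₀/Z = 6²·5.292 × 10^-11/4 = 4.763 × 10^-10 m
v = Zαc/n = 4·0.007299·2.998 × 10^8/6 = 1.459 × 10^6 m/s
T = 2πr/v = 2.051 × 10^-15 s = 2051 as

2051 as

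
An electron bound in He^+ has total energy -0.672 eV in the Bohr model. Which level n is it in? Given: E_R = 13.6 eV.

E_n = −E_R Z²/n² ⇒ n² = E_R Z²/(−E_n) = 13.6 × 2² / 0.672 ≈ 80.95
n = 9

9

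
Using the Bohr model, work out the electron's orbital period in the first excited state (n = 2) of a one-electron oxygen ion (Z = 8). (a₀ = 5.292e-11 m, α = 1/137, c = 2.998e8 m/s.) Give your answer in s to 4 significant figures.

r = n²a₀/Z = 2²·5.292e-11/8 = 2.646e-11 m
v = Zαc/n = 8·0.007299·2.998e8/2 = 8.753e6 m/s
T = 2πr/v = 1.899e-17 s

1.899e-17 s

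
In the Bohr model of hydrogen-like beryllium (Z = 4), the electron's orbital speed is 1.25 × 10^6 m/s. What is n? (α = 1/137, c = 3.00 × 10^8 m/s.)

7

v_n = Zαc/n ⇒ n = Zαc/v = 4 × 0.00730 × 3.00 × 10^8 / 1.25 × 10^6 ≈ 7.01
n = 7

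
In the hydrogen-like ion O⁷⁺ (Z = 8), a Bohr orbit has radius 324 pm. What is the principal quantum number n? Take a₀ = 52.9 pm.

r_n = n²a₀/Z ⇒ n² = rZ/a₀ = 324 × 8 / 52.9 ≈ 49.00
n = 7

7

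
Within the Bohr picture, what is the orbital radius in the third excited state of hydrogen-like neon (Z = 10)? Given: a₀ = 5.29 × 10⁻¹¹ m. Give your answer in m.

r_n = n²a₀/Z = 4² × 5.29 × 10⁻¹¹ / 10
    = 16 × 5.29 × 10⁻¹¹ / 10 = 8.46 × 10⁻¹¹ m

8.46 × 10⁻¹¹ m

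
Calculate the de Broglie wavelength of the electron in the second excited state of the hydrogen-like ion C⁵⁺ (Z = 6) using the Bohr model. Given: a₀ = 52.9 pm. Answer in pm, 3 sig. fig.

166 pm

The Bohr quantisation condition is nλ = 2πr_n.
r_n = n²a₀/Z = 79.3 pm
λ = 2πr_n/n = 2π·79.3/3 = 166 pm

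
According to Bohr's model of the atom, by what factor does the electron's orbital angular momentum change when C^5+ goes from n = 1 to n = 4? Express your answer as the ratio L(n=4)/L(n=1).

4

L = nℏ depends only on n, so L ∝ n.
L(n=4)/L(n=1) = (4/1)^1 = 4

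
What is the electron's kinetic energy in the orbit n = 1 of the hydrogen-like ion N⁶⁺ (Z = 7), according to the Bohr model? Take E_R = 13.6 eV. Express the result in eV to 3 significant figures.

For a Coulomb orbit the virial theorem gives K = −E_n.
E_n = −E_R·Z²/n², so K = E_R·Z²/n² = 13.6 × 7²/1² = 666 eV

666 eV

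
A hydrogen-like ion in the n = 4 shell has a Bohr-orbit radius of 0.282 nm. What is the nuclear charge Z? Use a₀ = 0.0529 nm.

3

r_n = n²a₀/Z ⇒ Z = n²a₀/r = 4² × 0.0529 / 0.282 ≈ 3.00
Z = 3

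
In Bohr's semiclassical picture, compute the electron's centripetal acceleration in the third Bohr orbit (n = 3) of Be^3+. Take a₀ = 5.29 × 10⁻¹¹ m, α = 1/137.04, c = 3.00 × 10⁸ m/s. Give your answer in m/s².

r = n²a₀/Z = 1.19 × 10⁻¹⁰ m, v = Zαc/n = 2.92 × 10⁶ m/s
a = v²/r = (2.92 × 10⁶)² / 1.19 × 10⁻¹⁰ = 7.16 × 10²² m/s²

7.16 × 10²² m/s²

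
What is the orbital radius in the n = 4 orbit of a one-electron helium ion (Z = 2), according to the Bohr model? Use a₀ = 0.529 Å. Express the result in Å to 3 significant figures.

4.23 Å

r_n = n²a₀/Z = 4² × 0.529 / 2
    = 16 × 0.529 / 2 = 4.23 Å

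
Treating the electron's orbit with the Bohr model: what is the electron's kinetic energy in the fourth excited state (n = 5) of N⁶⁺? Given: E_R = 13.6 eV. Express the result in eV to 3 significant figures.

26.7 eV

For a Coulomb orbit the virial theorem gives K = −E_n.
E_n = −E_R·Z²/n², so K = E_R·Z²/n² = 13.6 × 7²/5² = 26.7 eV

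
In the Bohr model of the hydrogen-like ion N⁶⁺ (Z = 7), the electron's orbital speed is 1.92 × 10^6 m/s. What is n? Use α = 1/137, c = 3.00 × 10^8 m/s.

8

v_n = Zαc/n ⇒ n = Zαc/v = 7 × 0.00730 × 3.00 × 10^8 / 1.92 × 10^6 ≈ 7.98
n = 8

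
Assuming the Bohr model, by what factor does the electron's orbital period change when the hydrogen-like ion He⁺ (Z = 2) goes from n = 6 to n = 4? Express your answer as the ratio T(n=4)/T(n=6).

8/27

T ∝ Z^-2 · n^3; with Z fixed, T ∝ n^3.
T(n=4)/T(n=6) = (4/6)^3 = 8/27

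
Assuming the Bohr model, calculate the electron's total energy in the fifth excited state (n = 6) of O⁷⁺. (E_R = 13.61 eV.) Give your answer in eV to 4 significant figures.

-24.20 eV

E_n = −E_R·Z²/n² = −13.61 × 8²/6² = -24.20 eV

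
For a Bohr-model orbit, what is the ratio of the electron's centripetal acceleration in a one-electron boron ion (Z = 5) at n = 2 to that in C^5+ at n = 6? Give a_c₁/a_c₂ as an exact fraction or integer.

375/8

a_c ∝ Z^3 · n^-4
a_c₁/a_c₂ = (5/6)^3 · (2/6)^-4 = 375/8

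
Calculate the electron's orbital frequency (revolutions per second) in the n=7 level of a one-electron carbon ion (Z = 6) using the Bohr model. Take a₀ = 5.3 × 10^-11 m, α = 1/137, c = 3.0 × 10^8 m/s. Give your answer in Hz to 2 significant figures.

r = n²a₀/Z = 4.3 × 10^-10 m, v = Zαc/n = 1.9 × 10^6 m/s
f = v/(2πr) = 6.9 × 10^14 Hz

6.9 × 10^14 Hz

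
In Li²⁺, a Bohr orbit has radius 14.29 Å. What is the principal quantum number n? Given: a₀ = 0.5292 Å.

9

r_n = n²a₀/Z ⇒ n² = rZ/a₀ = 14.29 × 3 / 0.5292 ≈ 81.01
n = 9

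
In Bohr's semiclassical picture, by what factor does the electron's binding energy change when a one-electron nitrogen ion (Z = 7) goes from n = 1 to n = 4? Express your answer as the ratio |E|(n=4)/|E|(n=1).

|E| ∝ Z^2 · n^-2; with Z fixed, |E| ∝ n^-2.
|E|(n=4)/|E|(n=1) = (4/1)^-2 = 1/16

1/16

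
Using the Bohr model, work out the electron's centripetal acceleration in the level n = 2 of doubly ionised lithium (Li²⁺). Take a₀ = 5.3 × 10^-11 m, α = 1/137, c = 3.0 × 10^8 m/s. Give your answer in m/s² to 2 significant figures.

r = n²a₀/Z = 7.1 × 10^-11 m, v = Zαc/n = 3.3 × 10^6 m/s
a = v²/r = (3.3 × 10^6)² / 7.1 × 10^-11 = 1.5 × 10^23 m/s²

1.5 × 10^23 m/s²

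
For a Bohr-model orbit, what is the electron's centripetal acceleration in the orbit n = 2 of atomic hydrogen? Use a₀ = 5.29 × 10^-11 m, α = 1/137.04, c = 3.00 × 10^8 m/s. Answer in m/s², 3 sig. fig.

5.66 × 10^21 m/s²

r = n²a₀/Z = 2.12 × 10^-10 m, v = Zαc/n = 1.09 × 10^6 m/s
a = v²/r = (1.09 × 10^6)² / 2.12 × 10^-10 = 5.66 × 10^21 m/s²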